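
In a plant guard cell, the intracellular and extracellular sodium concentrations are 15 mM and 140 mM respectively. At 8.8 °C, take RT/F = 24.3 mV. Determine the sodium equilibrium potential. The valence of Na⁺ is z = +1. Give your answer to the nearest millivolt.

54 mV

E = (24.3/z) · ln([Na⁺]_out/[Na⁺]_in) with z = +1.
= (24.3/1) · ln(140/15) = 24.30 · ln(9.333)
= 24.30 · (2.2336) = 54.28 mV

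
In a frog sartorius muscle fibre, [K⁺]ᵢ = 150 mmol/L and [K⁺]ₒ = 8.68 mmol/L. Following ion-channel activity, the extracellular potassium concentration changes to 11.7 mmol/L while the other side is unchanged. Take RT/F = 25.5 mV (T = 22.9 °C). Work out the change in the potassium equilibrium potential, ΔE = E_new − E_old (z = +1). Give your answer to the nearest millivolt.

8 mV

E_old = (25.5/1)·ln(8.68/150) = -72.67 mV
E_new = (25.5/1)·ln(11.7/150) = -65.05 mV
ΔE = -65.05 − (-72.67) = 7.61 mV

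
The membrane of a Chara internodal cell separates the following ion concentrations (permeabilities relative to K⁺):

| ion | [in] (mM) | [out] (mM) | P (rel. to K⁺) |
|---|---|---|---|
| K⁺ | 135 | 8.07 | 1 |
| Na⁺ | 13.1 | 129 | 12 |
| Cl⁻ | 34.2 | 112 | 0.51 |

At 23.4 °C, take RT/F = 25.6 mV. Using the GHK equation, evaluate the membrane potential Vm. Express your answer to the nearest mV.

39 mV

Vm = 25.6 · ln[(Σ P·[cation]ₒ + Σ P·[anion]ᵢ) / (Σ P·[cation]ᵢ + Σ P·[anion]ₒ)]
Numerator = 1×8.07 + 12×129 + 0.51×34.2 = 1574
Denominator = 1×135 + 12×13.1 + 0.51×112 = 349.3
Vm = 25.6 · ln(4.5045) = 25.6 × (1.5051) = 38.53 mV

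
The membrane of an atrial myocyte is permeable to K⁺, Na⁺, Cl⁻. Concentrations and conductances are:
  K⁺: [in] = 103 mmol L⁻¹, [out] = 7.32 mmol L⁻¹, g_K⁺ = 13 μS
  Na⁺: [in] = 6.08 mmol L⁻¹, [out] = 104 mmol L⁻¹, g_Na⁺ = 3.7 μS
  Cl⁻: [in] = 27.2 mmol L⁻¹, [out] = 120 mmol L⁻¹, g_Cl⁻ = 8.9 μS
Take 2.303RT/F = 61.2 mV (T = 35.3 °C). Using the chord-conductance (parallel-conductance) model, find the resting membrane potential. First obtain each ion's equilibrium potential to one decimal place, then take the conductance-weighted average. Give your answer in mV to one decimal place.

-38.5 mV

E_K⁺ = (61.2/1)·log₁₀(7.32/103) = -70.3 mV
E_Na⁺ = (61.2/1)·log₁₀(104/6.08) = 75.5 mV
E_Cl⁻ = (61.2/-1)·log₁₀(120/27.2) = -39.5 mV
Vm = (Σ gᵢEᵢ)/(Σ gᵢ) = (13·-70.3 + 3.7·75.5 + 8.9·-39.5) / (13 + 3.7 + 8.9)
= -986.10 / 25.6 = -38.52 mV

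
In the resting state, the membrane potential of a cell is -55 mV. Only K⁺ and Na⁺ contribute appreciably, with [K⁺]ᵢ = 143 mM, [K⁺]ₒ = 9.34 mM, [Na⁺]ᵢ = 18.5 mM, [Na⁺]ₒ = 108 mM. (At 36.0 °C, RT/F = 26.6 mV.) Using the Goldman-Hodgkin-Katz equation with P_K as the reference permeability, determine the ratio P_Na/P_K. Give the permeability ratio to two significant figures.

Let α = P_Na/P_K. GHK: Vm = 26.6·ln[(Kₒ + α·Naₒ)/(Kᵢ + α·Naᵢ)].
e^(Vm/26.6) = e^(-55.0/26.6) = 0.12648
So 0.12648·(Kᵢ + α·Naᵢ) = Kₒ + α·Naₒ → α = (0.12648·143.0 − 9.34) / (108.0 − 0.12648·18.5)
α = (18.09 − 9.34) / (108.0 − 2.34) = 8.747/105.7 = 0.08278

0.083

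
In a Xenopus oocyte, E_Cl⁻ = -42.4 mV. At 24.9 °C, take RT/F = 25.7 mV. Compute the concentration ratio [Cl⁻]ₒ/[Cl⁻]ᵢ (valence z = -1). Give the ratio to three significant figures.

ln([out]/[in]) = E·z/(25.7) = -42.4 × -1 / 25.7 = 1.6498
[out]/[in] = e^(1.6498) = 5.206

5.21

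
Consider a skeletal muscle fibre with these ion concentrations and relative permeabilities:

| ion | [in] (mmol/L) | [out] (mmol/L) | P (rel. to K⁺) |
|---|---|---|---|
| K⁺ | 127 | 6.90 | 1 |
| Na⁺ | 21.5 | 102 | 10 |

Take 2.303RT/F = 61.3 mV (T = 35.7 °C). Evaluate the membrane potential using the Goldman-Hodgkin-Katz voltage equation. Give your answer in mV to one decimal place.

29.3 mV

Vm = 61.3 · log₁₀[(Σ P·[cation]ₒ + Σ P·[anion]ᵢ) / (Σ P·[cation]ᵢ + Σ P·[anion]ₒ)]
Numerator = 1×6.90 + 10×102 = 1027
Denominator = 1×127 + 10×21.5 = 342
Vm = 61.3 · log₁₀(3.0026) = 61.3 × (0.4775) = 29.27 mV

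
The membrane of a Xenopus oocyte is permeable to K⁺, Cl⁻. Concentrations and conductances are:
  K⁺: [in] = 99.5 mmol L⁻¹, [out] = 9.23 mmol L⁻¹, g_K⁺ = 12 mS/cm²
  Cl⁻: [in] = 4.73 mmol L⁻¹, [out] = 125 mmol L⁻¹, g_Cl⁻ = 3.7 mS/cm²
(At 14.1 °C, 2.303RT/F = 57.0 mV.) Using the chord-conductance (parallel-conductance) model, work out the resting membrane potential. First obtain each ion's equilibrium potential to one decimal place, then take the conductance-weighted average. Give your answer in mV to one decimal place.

E_K⁺ = (57.0/1)·log₁₀(9.23/99.5) = -58.9 mV
E_Cl⁻ = (57.0/-1)·log₁₀(125/4.73) = -81.1 mV
Vm = (Σ gᵢEᵢ)/(Σ gᵢ) = (12·-58.9 + 3.7·-81.1) / (12 + 3.7)
= -1006.87 / 15.7 = -64.13 mV

-64.1 mV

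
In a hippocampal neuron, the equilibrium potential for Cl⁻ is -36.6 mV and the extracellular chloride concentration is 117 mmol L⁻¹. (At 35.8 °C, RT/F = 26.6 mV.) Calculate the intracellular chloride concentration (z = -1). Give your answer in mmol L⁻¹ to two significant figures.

Nernst: E = (26.6/-1) · ln([out]/[in]), so ln([out]/[in]) = -36.6 × -1 / 26.6 = 1.3759.
[out]/[in] = e^(1.3759) = 3.959.
[in] = 117 / 3.959 = 29.55 mmol L⁻¹.

30 mmol L⁻¹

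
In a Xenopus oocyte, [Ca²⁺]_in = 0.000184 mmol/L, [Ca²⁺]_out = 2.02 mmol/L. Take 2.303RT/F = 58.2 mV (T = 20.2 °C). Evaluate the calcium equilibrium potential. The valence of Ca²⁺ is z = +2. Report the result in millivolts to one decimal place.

E = (58.2/z) · log₁₀([Ca²⁺]_out/[Ca²⁺]_in) with z = +2.
= (58.2/2) · log₁₀(2.02/0.000184) = 29.10 · log₁₀(1.098e+04)
= 29.10 · (4.0405) = 117.58 mV

117.6 mV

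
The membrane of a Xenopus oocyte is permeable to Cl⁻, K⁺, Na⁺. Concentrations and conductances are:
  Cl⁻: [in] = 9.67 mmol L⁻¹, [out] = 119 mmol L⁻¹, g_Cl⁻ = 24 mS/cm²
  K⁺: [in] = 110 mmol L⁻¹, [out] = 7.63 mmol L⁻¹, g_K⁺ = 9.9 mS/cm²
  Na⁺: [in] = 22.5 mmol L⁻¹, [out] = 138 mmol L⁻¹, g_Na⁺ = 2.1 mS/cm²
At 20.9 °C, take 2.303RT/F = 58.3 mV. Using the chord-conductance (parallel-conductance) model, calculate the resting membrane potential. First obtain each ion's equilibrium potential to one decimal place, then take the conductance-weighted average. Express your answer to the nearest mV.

-58 mV

E_Cl⁻ = (58.3/-1)·log₁₀(119/9.67) = -63.6 mV
E_K⁺ = (58.3/1)·log₁₀(7.63/110) = -67.6 mV
E_Na⁺ = (58.3/1)·log₁₀(138/22.5) = 45.9 mV
Vm = (Σ gᵢEᵢ)/(Σ gᵢ) = (24·-63.6 + 9.9·-67.6 + 2.1·45.9) / (24 + 9.9 + 2.1)
= -2099.25 / 36 = -58.31 mV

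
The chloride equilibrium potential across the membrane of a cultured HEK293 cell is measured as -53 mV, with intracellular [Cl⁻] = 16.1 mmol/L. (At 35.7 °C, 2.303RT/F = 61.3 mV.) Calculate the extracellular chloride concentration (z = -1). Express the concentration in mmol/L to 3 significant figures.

118 mmol/L

Nernst: E = (61.3/-1) · log₁₀([out]/[in]), so log₁₀([out]/[in]) = -53.0 × -1 / 61.3 = 0.8646.
[out]/[in] = 10^(0.8646) = 7.322.
[out] = 7.322 × 16.1 = 117.9 mmol/L.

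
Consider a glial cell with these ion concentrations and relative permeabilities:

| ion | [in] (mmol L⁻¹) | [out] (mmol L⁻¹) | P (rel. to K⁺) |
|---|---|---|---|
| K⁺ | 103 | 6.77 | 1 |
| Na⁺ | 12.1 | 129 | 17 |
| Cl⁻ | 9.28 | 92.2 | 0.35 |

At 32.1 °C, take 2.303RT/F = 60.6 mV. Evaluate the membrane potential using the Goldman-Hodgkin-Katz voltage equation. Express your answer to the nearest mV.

49 mV

Vm = 60.6 · log₁₀[(Σ P·[cation]ₒ + Σ P·[anion]ᵢ) / (Σ P·[cation]ᵢ + Σ P·[anion]ₒ)]
Numerator = 1×6.77 + 17×129 + 0.35×9.28 = 2203
Denominator = 1×103 + 17×12.1 + 0.35×92.2 = 341
Vm = 60.6 · log₁₀(6.461) = 60.6 × (0.8103) = 49.10 mV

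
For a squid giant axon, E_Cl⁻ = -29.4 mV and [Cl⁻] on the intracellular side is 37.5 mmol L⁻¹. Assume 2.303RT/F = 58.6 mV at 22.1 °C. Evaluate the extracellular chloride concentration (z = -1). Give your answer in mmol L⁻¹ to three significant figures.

119 mmol L⁻¹

Nernst: E = (58.6/-1) · log₁₀([out]/[in]), so log₁₀([out]/[in]) = -29.4 × -1 / 58.6 = 0.5017.
[out]/[in] = 10^(0.5017) = 3.175.
[out] = 3.175 × 37.5 = 119.1 mmol L⁻¹.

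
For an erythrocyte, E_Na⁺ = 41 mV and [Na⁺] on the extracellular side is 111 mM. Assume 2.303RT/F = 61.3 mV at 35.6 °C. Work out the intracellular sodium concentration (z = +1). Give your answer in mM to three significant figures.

23.8 mM

Nernst: E = (61.3/1) · log₁₀([out]/[in]), so log₁₀([out]/[in]) = 41.0 × 1 / 61.3 = 0.6688.
[out]/[in] = 10^(0.6688) = 4.665.
[in] = 111 / 4.665 = 23.79 mM.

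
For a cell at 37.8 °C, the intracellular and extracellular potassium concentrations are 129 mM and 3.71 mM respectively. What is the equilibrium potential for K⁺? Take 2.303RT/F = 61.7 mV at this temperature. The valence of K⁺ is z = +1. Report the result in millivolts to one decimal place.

-95.1 mV

E = (61.7/z) · log₁₀([K⁺]_out/[K⁺]_in) with z = +1.
= (61.7/1) · log₁₀(3.71/129) = 61.70 · log₁₀(0.02876)
= 61.70 · (-1.5412) = -95.09 mV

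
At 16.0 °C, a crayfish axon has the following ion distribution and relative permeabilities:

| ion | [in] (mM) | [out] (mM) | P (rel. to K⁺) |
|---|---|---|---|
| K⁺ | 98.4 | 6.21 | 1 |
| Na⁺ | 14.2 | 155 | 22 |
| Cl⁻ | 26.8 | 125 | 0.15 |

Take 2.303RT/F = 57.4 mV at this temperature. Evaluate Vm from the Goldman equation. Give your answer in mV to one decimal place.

51.7 mV

Vm = 57.4 · log₁₀[(Σ P·[cation]ₒ + Σ P·[anion]ᵢ) / (Σ P·[cation]ᵢ + Σ P·[anion]ₒ)]
Numerator = 1×6.21 + 22×155 + 0.15×26.8 = 3420
Denominator = 1×98.4 + 22×14.2 + 0.15×125 = 429.5
Vm = 57.4 · log₁₀(7.9624) = 57.4 × (0.9010) = 51.72 mV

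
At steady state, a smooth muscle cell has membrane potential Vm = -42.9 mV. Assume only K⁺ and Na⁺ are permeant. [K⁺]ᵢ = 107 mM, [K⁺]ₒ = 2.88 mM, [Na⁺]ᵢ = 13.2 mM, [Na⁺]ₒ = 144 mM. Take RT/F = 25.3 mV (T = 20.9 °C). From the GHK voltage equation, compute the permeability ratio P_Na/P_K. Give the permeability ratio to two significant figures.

0.12

Let α = P_Na/P_K. GHK: Vm = 25.3·ln[(Kₒ + α·Naₒ)/(Kᵢ + α·Naᵢ)].
e^(Vm/25.3) = e^(-42.9/25.3) = 0.18348
So 0.18348·(Kᵢ + α·Naᵢ) = Kₒ + α·Naₒ → α = (0.18348·107.0 − 2.88) / (144.0 − 0.18348·13.2)
α = (19.63 − 2.88) / (144.0 − 2.422) = 16.75/141.6 = 0.1183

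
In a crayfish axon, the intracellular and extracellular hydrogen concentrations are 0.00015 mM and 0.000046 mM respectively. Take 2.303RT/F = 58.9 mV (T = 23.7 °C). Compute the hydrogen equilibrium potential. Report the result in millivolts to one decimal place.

E = (58.9/z) · log₁₀([H⁺]_out/[H⁺]_in) with z = +1.
= (58.9/1) · log₁₀(0.000046/0.00015) = 58.90 · log₁₀(0.3067)
= 58.90 · (-0.5133) = -30.24 mV

-30.2 mV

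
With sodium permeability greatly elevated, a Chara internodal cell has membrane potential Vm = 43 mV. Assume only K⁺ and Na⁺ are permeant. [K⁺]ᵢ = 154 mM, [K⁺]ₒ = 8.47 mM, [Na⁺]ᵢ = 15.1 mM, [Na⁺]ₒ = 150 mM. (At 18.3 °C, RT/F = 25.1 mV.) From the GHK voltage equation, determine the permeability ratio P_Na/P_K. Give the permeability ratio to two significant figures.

13

Let α = P_Na/P_K. GHK: Vm = 25.1·ln[(Kₒ + α·Naₒ)/(Kᵢ + α·Naᵢ)].
e^(Vm/25.1) = e^(43.0/25.1) = 5.5464
So 5.5464·(Kᵢ + α·Naᵢ) = Kₒ + α·Naₒ → α = (5.5464·154.0 − 8.47) / (150.0 − 5.5464·15.1)
α = (854.1 − 8.47) / (150.0 − 83.75) = 845.7/66.25 = 12.76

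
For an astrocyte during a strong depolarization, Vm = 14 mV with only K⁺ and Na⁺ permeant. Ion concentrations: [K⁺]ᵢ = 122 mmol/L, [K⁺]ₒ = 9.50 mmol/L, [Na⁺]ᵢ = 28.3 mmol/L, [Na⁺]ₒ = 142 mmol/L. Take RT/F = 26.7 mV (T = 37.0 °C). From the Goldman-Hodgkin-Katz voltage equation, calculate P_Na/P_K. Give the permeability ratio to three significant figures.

Let α = P_Na/P_K. GHK: Vm = 26.7·ln[(Kₒ + α·Naₒ)/(Kᵢ + α·Naᵢ)].
e^(Vm/26.7) = e^(14.0/26.7) = 1.6894
So 1.6894·(Kᵢ + α·Naᵢ) = Kₒ + α·Naₒ → α = (1.6894·122.0 − 9.5) / (142.0 − 1.6894·28.3)
α = (206.1 − 9.5) / (142.0 − 47.81) = 196.6/94.19 = 2.087

2.09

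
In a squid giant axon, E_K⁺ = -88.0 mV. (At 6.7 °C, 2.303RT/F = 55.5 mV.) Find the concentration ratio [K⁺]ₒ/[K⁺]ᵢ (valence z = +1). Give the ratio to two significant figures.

0.026

log₁₀([out]/[in]) = E·z/(55.5) = -88.0 × 1 / 55.5 = -1.5856
[out]/[in] = 10^(-1.5856) = 0.02597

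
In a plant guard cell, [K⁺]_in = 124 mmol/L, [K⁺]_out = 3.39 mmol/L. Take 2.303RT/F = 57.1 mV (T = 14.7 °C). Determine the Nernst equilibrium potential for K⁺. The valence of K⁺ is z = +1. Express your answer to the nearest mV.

E = (57.1/z) · log₁₀([K⁺]_out/[K⁺]_in) with z = +1.
= (57.1/1) · log₁₀(3.39/124) = 57.10 · log₁₀(0.02734)
= 57.10 · (-1.5632) = -89.26 mV

-89 mV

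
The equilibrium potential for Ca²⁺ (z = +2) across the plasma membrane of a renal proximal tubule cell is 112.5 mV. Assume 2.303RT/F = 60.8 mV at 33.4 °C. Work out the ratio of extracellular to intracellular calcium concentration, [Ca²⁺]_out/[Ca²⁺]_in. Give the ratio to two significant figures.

5000

log₁₀([out]/[in]) = E·z/(60.8) = 112.5 × 2 / 60.8 = 3.7007
[out]/[in] = 10^(3.7007) = 5019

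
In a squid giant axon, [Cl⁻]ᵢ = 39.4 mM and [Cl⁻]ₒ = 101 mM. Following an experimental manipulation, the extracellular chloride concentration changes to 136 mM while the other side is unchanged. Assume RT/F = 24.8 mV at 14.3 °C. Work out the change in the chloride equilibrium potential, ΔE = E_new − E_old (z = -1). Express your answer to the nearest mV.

E_old = (24.8/-1)·ln(101/39.4) = -23.35 mV
E_new = (24.8/-1)·ln(136/39.4) = -30.72 mV
ΔE = -30.72 − (-23.35) = -7.38 mV

-7 mV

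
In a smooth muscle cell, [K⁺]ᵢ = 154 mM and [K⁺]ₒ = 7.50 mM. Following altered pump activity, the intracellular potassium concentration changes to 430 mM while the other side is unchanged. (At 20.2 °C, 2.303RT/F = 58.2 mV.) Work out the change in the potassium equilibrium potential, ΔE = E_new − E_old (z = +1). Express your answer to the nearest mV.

-26 mV

E_old = (58.2/1)·log₁₀(7.50/154) = -76.39 mV
E_new = (58.2/1)·log₁₀(7.50/430) = -102.34 mV
ΔE = -102.34 − (-76.39) = -25.95 mV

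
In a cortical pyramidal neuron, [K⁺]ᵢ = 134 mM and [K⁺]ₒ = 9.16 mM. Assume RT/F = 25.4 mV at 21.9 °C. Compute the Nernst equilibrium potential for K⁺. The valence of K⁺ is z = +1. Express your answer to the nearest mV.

-68 mV

E = (25.4/z) · ln([K⁺]_out/[K⁺]_in) with z = +1.
= (25.4/1) · ln(9.16/134) = 25.40 · ln(0.06836)
= 25.40 · (-2.6830) = -68.15 mV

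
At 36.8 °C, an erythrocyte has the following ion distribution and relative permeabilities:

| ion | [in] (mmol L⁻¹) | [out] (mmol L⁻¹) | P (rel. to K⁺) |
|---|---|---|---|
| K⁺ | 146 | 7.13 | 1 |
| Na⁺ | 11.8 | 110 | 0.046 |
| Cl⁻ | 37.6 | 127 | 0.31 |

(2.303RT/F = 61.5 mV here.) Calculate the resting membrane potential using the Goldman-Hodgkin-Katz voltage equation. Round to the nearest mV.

Vm = 61.5 · log₁₀[(Σ P·[cation]ₒ + Σ P·[anion]ᵢ) / (Σ P·[cation]ᵢ + Σ P·[anion]ₒ)]
Numerator = 1×7.13 + 0.046×110 + 0.31×37.6 = 23.85
Denominator = 1×146 + 0.046×11.8 + 0.31×127 = 185.9
Vm = 61.5 · log₁₀(0.12826) = 61.5 × (-0.8919) = -54.85 mV

-55 mV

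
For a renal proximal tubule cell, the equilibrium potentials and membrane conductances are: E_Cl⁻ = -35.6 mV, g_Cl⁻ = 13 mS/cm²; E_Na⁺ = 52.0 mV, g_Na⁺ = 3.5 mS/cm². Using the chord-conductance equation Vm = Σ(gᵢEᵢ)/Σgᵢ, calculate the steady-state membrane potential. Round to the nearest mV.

Σ gᵢEᵢ = 13·(-35.6) + 3.5·(52.0) = -280.80
Σ gᵢ = 13 + 3.5 = 16.5
Vm = -280.80 / 16.5 = -17.02 mV

-17 mV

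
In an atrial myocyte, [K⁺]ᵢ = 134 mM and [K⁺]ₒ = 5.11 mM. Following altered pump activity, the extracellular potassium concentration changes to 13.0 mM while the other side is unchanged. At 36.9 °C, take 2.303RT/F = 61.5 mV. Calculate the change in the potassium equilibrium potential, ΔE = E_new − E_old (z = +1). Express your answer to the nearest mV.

E_old = (61.5/1)·log₁₀(5.11/134) = -87.25 mV
E_new = (61.5/1)·log₁₀(13.0/134) = -62.31 mV
ΔE = -62.31 − (-87.25) = 24.94 mV

25 mV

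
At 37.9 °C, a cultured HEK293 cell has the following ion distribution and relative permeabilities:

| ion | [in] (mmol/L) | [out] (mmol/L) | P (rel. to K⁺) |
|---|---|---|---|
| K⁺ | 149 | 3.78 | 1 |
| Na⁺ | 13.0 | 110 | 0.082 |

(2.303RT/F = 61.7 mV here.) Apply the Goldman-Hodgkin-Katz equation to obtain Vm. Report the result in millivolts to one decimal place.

-66.0 mV

Vm = 61.7 · log₁₀[(Σ P·[cation]ₒ + Σ P·[anion]ᵢ) / (Σ P·[cation]ᵢ + Σ P·[anion]ₒ)]
Numerator = 1×3.78 + 0.082×110 = 12.8
Denominator = 1×149 + 0.082×13.0 = 150.1
Vm = 61.7 · log₁₀(0.085296) = 61.7 × (-1.0691) = -65.96 mV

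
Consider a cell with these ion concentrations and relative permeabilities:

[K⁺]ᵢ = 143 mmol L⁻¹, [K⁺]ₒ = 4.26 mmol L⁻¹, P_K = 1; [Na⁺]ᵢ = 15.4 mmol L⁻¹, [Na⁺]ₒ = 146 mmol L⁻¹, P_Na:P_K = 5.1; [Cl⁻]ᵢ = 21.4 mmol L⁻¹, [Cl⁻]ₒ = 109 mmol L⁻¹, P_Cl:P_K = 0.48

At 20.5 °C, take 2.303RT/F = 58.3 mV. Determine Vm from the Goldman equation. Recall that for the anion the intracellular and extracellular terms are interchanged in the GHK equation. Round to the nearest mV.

26 mV

Vm = 58.3 · log₁₀[(Σ P·[cation]ₒ + Σ P·[anion]ᵢ) / (Σ P·[cation]ᵢ + Σ P·[anion]ₒ)]
Numerator = 1×4.26 + 5.1×146 + 0.48×21.4 = 759.1
Denominator = 1×143 + 5.1×15.4 + 0.48×109 = 273.9
Vm = 58.3 · log₁₀(2.772) = 58.3 × (0.4428) = 25.81 mV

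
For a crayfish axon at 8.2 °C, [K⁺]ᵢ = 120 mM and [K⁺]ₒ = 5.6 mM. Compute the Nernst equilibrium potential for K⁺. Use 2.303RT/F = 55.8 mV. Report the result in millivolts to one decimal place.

E = (55.8/z) · log₁₀([K⁺]_out/[K⁺]_in) with z = +1.
= (55.8/1) · log₁₀(5.6/120) = 55.80 · log₁₀(0.04667)
= 55.80 · (-1.3310) = -74.27 mV

-74.3 mV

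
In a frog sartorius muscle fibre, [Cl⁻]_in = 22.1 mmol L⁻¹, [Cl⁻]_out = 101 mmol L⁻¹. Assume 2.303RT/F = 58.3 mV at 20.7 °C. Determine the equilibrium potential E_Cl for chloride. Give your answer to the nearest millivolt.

E = (58.3/z) · log₁₀([Cl⁻]_out/[Cl⁻]_in) with z = -1.
For an anion, dividing by z = -1 reverses the sign.
= (58.3/-1) · log₁₀(101/22.1) = -58.30 · log₁₀(4.57)
= -58.30 · (0.6599) = -38.47 mV

-38 mV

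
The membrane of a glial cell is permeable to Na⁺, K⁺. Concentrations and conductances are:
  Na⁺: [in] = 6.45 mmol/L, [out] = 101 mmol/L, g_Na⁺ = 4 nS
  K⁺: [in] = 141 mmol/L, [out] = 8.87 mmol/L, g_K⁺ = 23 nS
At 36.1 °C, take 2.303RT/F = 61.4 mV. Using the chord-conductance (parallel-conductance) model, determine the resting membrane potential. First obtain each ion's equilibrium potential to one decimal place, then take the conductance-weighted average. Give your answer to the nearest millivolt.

-52 mV

E_Na⁺ = (61.4/1)·log₁₀(101/6.45) = 73.4 mV
E_K⁺ = (61.4/1)·log₁₀(8.87/141) = -73.8 mV
Vm = (Σ gᵢEᵢ)/(Σ gᵢ) = (4·73.4 + 23·-73.8) / (4 + 23)
= -1403.80 / 27 = -51.99 mV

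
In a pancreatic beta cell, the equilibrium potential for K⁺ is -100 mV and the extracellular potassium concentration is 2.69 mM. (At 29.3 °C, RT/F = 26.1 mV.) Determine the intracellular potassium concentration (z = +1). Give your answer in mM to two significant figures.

120 mM

Nernst: E = (26.1/1) · ln([out]/[in]), so ln([out]/[in]) = -100.0 × 1 / 26.1 = -3.8314.
[out]/[in] = e^(-3.8314) = 0.02168.
[in] = 2.69 / 0.02168 = 124.1 mM.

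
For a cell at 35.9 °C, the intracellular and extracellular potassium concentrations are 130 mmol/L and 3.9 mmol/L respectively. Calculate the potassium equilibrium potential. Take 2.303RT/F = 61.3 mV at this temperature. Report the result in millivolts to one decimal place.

E = (61.3/z) · log₁₀([K⁺]_out/[K⁺]_in) with z = +1.
= (61.3/1) · log₁₀(3.9/130) = 61.30 · log₁₀(0.03)
= 61.30 · (-1.5229) = -93.35 mV

-93.4 mV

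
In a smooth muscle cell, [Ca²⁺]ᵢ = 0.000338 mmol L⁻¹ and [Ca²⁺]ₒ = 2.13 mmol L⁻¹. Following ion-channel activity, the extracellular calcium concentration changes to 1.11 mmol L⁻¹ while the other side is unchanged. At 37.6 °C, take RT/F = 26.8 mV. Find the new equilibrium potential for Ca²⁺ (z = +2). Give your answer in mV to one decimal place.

After the shift: [Ca²⁺]_out = 1.11, [Ca²⁺]_in = 0.000338 mmol L⁻¹.
E_new = (26.8/2)·ln(1.11/0.000338) = 13.40 · (8.0968) = 108.50 mV

108.5 mV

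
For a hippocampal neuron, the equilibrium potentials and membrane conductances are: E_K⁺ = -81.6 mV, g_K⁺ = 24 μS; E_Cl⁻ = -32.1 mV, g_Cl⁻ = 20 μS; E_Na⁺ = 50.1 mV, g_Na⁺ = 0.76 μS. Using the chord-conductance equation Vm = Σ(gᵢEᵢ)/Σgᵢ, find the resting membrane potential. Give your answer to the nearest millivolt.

Σ gᵢEᵢ = 24·(-81.6) + 20·(-32.1) + 0.76·(50.1) = -2562.32
Σ gᵢ = 24 + 20 + 0.76 = 44.76
Vm = -2562.32 / 44.76 = -57.25 mV

-57 mV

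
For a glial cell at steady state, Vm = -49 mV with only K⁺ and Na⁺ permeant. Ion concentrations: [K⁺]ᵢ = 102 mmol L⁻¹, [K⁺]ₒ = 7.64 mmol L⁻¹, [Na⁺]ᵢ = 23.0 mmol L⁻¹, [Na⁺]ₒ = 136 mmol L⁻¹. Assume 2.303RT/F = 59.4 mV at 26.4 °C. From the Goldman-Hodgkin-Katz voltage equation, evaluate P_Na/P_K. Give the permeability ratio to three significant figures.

0.0575

Let α = P_Na/P_K. GHK: Vm = 59.4·log₁₀[(Kₒ + α·Naₒ)/(Kᵢ + α·Naᵢ)].
10^(Vm/59.4) = 10^(-49.0/59.4) = 0.14965
So 0.14965·(Kᵢ + α·Naᵢ) = Kₒ + α·Naₒ → α = (0.14965·102.0 − 7.64) / (136.0 − 0.14965·23.0)
α = (15.26 − 7.64) / (136.0 − 3.442) = 7.625/132.6 = 0.05752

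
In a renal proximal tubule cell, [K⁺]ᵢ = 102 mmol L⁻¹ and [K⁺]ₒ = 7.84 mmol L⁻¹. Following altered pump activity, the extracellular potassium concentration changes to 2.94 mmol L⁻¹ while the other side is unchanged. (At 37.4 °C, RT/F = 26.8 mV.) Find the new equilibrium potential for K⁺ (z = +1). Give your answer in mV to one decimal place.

-95.0 mV

After the shift: [K⁺]_out = 2.94, [K⁺]_in = 102 mmol L⁻¹.
E_new = (26.8/1)·ln(2.94/102) = 26.80 · (-3.5466) = -95.05 mV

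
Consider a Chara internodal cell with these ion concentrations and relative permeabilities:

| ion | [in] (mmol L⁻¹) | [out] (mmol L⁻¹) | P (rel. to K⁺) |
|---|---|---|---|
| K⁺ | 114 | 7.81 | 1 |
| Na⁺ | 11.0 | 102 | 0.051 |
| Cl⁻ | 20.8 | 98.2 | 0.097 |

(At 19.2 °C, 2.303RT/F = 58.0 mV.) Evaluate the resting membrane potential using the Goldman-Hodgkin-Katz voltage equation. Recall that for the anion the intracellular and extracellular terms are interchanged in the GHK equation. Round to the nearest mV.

-53 mV

Vm = 58.0 · log₁₀[(Σ P·[cation]ₒ + Σ P·[anion]ᵢ) / (Σ P·[cation]ᵢ + Σ P·[anion]ₒ)]
Numerator = 1×7.81 + 0.051×102 + 0.097×20.8 = 15.03
Denominator = 1×114 + 0.051×11.0 + 0.097×98.2 = 124.1
Vm = 58.0 · log₁₀(0.12112) = 58.0 × (-0.9168) = -53.17 mV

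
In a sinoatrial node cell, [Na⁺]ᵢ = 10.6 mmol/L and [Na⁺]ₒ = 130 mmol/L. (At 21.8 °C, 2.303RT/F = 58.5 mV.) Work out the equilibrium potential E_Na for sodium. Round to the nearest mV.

64 mV

E = (58.5/z) · log₁₀([Na⁺]_out/[Na⁺]_in) with z = +1.
= (58.5/1) · log₁₀(130/10.6) = 58.50 · log₁₀(12.26)
= 58.50 · (1.0886) = 63.69 mV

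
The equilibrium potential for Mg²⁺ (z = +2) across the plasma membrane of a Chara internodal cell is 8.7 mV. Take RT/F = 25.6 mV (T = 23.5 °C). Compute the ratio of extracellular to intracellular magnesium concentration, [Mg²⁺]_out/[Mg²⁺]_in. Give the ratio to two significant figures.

2.0

ln([out]/[in]) = E·z/(25.6) = 8.7 × 2 / 25.6 = 0.6797
[out]/[in] = e^(0.6797) = 1.973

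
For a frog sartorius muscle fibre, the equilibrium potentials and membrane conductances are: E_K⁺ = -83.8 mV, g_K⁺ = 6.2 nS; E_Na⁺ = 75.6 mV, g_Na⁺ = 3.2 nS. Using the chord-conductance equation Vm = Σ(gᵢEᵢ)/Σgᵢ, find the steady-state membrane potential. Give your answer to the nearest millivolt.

Σ gᵢEᵢ = 6.2·(-83.8) + 3.2·(75.6) = -277.64
Σ gᵢ = 6.2 + 3.2 = 9.4
Vm = -277.64 / 9.4 = -29.54 mV

-30 mV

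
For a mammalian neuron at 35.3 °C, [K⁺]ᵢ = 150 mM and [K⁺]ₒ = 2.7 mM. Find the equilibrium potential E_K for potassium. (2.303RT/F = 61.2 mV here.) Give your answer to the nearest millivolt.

-107 mV

E = (61.2/z) · log₁₀([K⁺]_out/[K⁺]_in) with z = +1.
= (61.2/1) · log₁₀(2.7/150) = 61.20 · log₁₀(0.018)
= 61.20 · (-1.7447) = -106.78 mV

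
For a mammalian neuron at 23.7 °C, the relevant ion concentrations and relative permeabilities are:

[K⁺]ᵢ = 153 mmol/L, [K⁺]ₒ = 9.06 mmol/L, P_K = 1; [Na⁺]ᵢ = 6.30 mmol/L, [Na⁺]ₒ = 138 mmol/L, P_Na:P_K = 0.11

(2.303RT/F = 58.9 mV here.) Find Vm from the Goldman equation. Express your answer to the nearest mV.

-47 mV

Vm = 58.9 · log₁₀[(Σ P·[cation]ₒ + Σ P·[anion]ᵢ) / (Σ P·[cation]ᵢ + Σ P·[anion]ₒ)]
Numerator = 1×9.06 + 0.11×138 = 24.24
Denominator = 1×153 + 0.11×6.30 = 153.7
Vm = 58.9 · log₁₀(0.15772) = 58.9 × (-0.8021) = -47.24 mV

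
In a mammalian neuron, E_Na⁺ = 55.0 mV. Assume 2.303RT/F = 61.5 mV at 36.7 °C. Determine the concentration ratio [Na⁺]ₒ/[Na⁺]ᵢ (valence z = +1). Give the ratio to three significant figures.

log₁₀([out]/[in]) = E·z/(61.5) = 55.0 × 1 / 61.5 = 0.8943
[out]/[in] = 10^(0.8943) = 7.84

7.84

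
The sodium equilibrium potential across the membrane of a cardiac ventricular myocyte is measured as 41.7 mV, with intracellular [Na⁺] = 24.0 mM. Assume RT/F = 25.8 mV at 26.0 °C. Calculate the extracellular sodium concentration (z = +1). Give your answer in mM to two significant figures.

120 mM

Nernst: E = (25.8/1) · ln([out]/[in]), so ln([out]/[in]) = 41.7 × 1 / 25.8 = 1.6163.
[out]/[in] = e^(1.6163) = 5.034.
[out] = 5.034 × 24.0 = 120.8 mM.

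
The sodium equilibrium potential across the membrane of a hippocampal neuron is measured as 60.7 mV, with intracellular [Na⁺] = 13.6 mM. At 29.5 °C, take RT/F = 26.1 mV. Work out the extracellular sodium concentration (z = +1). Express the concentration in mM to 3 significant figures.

Nernst: E = (26.1/1) · ln([out]/[in]), so ln([out]/[in]) = 60.7 × 1 / 26.1 = 2.3257.
[out]/[in] = e^(2.3257) = 10.23.
[out] = 10.23 × 13.6 = 139.2 mM.

139 mM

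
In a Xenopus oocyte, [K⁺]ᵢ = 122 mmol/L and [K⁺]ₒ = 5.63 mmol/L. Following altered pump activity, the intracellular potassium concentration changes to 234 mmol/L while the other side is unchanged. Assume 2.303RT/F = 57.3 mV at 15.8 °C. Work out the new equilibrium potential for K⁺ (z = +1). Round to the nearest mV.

-93 mV

After the shift: [K⁺]_out = 5.63, [K⁺]_in = 234 mmol/L.
E_new = (57.3/1)·log₁₀(5.63/234) = 57.30 · (-1.6187) = -92.75 mV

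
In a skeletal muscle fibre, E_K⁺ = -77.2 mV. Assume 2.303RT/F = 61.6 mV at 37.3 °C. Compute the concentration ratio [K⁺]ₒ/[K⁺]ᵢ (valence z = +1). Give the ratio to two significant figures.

log₁₀([out]/[in]) = E·z/(61.6) = -77.2 × 1 / 61.6 = -1.2532
[out]/[in] = 10^(-1.2532) = 0.05582

0.056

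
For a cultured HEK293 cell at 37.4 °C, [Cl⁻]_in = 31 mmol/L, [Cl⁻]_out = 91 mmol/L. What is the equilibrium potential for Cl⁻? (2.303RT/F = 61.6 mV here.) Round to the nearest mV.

-29 mV

E = (61.6/z) · log₁₀([Cl⁻]_out/[Cl⁻]_in) with z = -1.
For an anion, dividing by z = -1 reverses the sign.
= (61.6/-1) · log₁₀(91/31) = -61.60 · log₁₀(2.935)
= -61.60 · (0.4677) = -28.81 mV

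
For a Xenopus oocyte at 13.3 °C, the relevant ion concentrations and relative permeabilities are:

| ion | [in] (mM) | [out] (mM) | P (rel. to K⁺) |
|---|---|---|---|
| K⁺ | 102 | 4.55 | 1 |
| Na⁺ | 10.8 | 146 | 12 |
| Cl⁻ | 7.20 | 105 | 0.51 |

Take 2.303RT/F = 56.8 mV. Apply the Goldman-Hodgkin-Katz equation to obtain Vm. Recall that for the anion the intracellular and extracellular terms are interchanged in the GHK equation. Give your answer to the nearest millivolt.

45 mV

Vm = 56.8 · log₁₀[(Σ P·[cation]ₒ + Σ P·[anion]ᵢ) / (Σ P·[cation]ᵢ + Σ P·[anion]ₒ)]
Numerator = 1×4.55 + 12×146 + 0.51×7.20 = 1760
Denominator = 1×102 + 12×10.8 + 0.51×105 = 285.2
Vm = 56.8 · log₁₀(6.173) = 56.8 × (0.7905) = 44.90 mV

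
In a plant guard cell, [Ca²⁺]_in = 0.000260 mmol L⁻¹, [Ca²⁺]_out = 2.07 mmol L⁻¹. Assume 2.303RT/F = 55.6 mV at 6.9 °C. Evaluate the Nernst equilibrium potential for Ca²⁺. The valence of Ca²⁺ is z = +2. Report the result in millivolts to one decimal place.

108.4 mV

E = (55.6/z) · log₁₀([Ca²⁺]_out/[Ca²⁺]_in) with z = +2.
= (55.6/2) · log₁₀(2.07/0.000260) = 27.80 · log₁₀(7962)
= 27.80 · (3.9010) = 108.45 mV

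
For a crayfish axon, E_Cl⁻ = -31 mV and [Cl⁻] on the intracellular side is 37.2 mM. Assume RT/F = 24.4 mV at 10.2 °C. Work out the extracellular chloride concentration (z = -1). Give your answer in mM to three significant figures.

133 mM

Nernst: E = (24.4/-1) · ln([out]/[in]), so ln([out]/[in]) = -31.0 × -1 / 24.4 = 1.2705.
[out]/[in] = e^(1.2705) = 3.563.
[out] = 3.563 × 37.2 = 132.5 mM.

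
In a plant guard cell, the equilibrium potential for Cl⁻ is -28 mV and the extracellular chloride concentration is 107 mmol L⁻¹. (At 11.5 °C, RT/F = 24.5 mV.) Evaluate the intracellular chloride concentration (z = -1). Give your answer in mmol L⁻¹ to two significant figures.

Nernst: E = (24.5/-1) · ln([out]/[in]), so ln([out]/[in]) = -28.0 × -1 / 24.5 = 1.1429.
[out]/[in] = e^(1.1429) = 3.136.
[in] = 107 / 3.136 = 34.12 mmol L⁻¹.

34 mmol L⁻¹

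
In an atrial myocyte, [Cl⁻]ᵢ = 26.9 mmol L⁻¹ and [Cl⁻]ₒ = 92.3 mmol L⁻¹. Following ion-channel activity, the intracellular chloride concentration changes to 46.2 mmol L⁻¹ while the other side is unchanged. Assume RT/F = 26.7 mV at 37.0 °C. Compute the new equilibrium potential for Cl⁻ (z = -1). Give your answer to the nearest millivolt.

-18 mV

After the shift: [Cl⁻]_out = 92.3, [Cl⁻]_in = 46.2 mmol L⁻¹.
E_new = (26.7/-1)·ln(92.3/46.2) = -26.70 · (0.6921) = -18.48 mV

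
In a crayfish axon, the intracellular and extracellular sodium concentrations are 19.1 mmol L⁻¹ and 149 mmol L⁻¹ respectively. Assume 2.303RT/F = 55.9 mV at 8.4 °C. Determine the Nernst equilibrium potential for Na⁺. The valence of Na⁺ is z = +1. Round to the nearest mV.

E = (55.9/z) · log₁₀([Na⁺]_out/[Na⁺]_in) with z = +1.
= (55.9/1) · log₁₀(149/19.1) = 55.90 · log₁₀(7.801)
= 55.90 · (0.8922) = 49.87 mV

50 mV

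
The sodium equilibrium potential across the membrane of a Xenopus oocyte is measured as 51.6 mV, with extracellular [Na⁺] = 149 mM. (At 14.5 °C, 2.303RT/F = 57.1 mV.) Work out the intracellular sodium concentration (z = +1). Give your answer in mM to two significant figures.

19 mM

Nernst: E = (57.1/1) · log₁₀([out]/[in]), so log₁₀([out]/[in]) = 51.6 × 1 / 57.1 = 0.9037.
[out]/[in] = 10^(0.9037) = 8.011.
[in] = 149 / 8.011 = 18.6 mM.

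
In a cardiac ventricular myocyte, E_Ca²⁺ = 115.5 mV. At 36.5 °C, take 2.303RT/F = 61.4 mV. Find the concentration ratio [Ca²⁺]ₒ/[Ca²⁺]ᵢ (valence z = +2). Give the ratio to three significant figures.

log₁₀([out]/[in]) = E·z/(61.4) = 115.5 × 2 / 61.4 = 3.7622
[out]/[in] = 10^(3.7622) = 5784

5780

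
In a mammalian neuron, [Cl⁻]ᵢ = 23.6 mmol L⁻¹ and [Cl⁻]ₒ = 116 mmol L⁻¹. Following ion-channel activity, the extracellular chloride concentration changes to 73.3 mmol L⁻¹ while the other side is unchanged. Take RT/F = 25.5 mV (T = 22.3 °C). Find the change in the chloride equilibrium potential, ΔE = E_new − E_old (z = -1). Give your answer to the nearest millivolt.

E_old = (25.5/-1)·ln(116/23.6) = -40.60 mV
E_new = (25.5/-1)·ln(73.3/23.6) = -28.90 mV
ΔE = -28.90 − (-40.60) = 11.71 mV

12 mV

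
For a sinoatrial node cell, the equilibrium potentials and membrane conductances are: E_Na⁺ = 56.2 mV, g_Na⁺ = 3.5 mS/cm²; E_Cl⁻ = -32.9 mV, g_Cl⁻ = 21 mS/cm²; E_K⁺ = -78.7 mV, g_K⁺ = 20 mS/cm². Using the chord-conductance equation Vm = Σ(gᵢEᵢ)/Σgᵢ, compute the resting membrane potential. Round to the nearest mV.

Σ gᵢEᵢ = 3.5·(56.2) + 21·(-32.9) + 20·(-78.7) = -2068.20
Σ gᵢ = 3.5 + 21 + 20 = 44.5
Vm = -2068.20 / 44.5 = -46.48 mV

-46 mV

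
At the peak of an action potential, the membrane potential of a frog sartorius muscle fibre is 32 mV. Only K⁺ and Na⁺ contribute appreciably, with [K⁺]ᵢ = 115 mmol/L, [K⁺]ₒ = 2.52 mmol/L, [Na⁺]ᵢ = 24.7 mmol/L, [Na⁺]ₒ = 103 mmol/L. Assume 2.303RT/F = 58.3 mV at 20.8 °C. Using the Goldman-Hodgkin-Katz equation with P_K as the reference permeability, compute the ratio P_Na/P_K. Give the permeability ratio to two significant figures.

Let α = P_Na/P_K. GHK: Vm = 58.3·log₁₀[(Kₒ + α·Naₒ)/(Kᵢ + α·Naᵢ)].
10^(Vm/58.3) = 10^(32.0/58.3) = 3.539
So 3.539·(Kᵢ + α·Naᵢ) = Kₒ + α·Naₒ → α = (3.539·115.0 − 2.52) / (103.0 − 3.539·24.7)
α = (407 − 2.52) / (103.0 − 87.41) = 404.5/15.59 = 25.95

26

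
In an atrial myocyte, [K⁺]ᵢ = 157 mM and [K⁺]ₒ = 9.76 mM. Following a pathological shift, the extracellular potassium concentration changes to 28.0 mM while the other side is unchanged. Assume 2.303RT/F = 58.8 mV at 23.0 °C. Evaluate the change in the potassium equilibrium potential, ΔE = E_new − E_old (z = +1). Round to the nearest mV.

E_old = (58.8/1)·log₁₀(9.76/157) = -70.94 mV
E_new = (58.8/1)·log₁₀(28.0/157) = -44.03 mV
ΔE = -44.03 − (-70.94) = 26.91 mV

27 mV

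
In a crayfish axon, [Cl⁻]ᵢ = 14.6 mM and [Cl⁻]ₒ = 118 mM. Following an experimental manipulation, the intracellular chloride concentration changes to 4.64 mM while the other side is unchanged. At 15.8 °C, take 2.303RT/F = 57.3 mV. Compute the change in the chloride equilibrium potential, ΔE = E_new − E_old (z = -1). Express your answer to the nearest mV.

-29 mV

E_old = (57.3/-1)·log₁₀(118/14.6) = -52.00 mV
E_new = (57.3/-1)·log₁₀(118/4.64) = -80.53 mV
ΔE = -80.53 − (-52.00) = -28.53 mV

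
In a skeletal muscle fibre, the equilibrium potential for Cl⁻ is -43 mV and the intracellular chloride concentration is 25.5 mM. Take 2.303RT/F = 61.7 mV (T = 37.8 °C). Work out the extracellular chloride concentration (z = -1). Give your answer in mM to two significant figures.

130 mM

Nernst: E = (61.7/-1) · log₁₀([out]/[in]), so log₁₀([out]/[in]) = -43.0 × -1 / 61.7 = 0.6969.
[out]/[in] = 10^(0.6969) = 4.976.
[out] = 4.976 × 25.5 = 126.9 mM.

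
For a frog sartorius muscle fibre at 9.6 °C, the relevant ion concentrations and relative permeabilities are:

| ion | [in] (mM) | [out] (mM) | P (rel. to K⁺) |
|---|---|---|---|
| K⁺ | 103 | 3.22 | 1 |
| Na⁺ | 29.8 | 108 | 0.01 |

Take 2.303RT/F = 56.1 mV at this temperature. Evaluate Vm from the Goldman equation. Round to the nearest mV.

-77 mV

Vm = 56.1 · log₁₀[(Σ P·[cation]ₒ + Σ P·[anion]ᵢ) / (Σ P·[cation]ᵢ + Σ P·[anion]ₒ)]
Numerator = 1×3.22 + 0.01×108 = 4.3
Denominator = 1×103 + 0.01×29.8 = 103.3
Vm = 56.1 · log₁₀(0.041627) = 56.1 × (-1.3806) = -77.45 mV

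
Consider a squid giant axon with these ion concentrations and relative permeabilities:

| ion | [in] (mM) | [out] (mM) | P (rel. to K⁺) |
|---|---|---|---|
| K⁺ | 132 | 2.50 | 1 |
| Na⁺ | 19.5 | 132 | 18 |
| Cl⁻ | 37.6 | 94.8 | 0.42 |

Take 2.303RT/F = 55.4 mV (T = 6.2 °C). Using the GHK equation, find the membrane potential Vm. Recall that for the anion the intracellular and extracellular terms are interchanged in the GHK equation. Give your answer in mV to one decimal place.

36.6 mV

Vm = 55.4 · log₁₀[(Σ P·[cation]ₒ + Σ P·[anion]ᵢ) / (Σ P·[cation]ᵢ + Σ P·[anion]ₒ)]
Numerator = 1×2.50 + 18×132 + 0.42×37.6 = 2394
Denominator = 1×132 + 18×19.5 + 0.42×94.8 = 522.8
Vm = 55.4 · log₁₀(4.5796) = 55.4 × (0.6608) = 36.61 mV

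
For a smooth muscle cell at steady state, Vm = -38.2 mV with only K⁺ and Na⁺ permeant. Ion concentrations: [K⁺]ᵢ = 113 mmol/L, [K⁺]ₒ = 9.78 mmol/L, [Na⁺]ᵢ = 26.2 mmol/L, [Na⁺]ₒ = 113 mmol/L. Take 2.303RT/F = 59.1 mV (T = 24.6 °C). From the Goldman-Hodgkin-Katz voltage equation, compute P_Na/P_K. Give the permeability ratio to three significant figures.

Let α = P_Na/P_K. GHK: Vm = 59.1·log₁₀[(Kₒ + α·Naₒ)/(Kᵢ + α·Naᵢ)].
10^(Vm/59.1) = 10^(-38.2/59.1) = 0.22576
So 0.22576·(Kᵢ + α·Naᵢ) = Kₒ + α·Naₒ → α = (0.22576·113.0 − 9.78) / (113.0 − 0.22576·26.2)
α = (25.51 − 9.78) / (113.0 − 5.915) = 15.73/107.1 = 0.1469

0.147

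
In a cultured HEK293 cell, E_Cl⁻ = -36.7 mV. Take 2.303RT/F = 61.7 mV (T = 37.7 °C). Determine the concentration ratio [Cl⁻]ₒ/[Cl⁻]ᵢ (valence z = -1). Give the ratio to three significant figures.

3.93

log₁₀([out]/[in]) = E·z/(61.7) = -36.7 × -1 / 61.7 = 0.5948
[out]/[in] = 10^(0.5948) = 3.934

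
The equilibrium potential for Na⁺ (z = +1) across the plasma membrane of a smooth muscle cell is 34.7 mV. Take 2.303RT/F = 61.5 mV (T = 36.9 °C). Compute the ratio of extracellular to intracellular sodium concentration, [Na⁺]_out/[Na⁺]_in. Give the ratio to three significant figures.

3.67

log₁₀([out]/[in]) = E·z/(61.5) = 34.7 × 1 / 61.5 = 0.5642
[out]/[in] = 10^(0.5642) = 3.666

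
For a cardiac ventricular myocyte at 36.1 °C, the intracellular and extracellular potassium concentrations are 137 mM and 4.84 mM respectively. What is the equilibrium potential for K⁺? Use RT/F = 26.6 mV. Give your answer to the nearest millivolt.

E = (26.6/z) · ln([K⁺]_out/[K⁺]_in) with z = +1.
= (26.6/1) · ln(4.84/137) = 26.60 · ln(0.03533)
= 26.60 · (-3.3431) = -88.93 mV

-89 mV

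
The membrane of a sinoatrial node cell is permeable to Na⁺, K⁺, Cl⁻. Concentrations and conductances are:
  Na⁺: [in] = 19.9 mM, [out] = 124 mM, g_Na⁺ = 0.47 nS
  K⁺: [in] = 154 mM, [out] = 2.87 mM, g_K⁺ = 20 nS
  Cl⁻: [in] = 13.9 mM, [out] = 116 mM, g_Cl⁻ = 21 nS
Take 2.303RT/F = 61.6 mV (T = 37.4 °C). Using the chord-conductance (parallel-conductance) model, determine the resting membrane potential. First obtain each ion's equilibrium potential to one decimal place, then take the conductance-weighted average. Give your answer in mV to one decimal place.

-79.6 mV

E_Na⁺ = (61.6/1)·log₁₀(124/19.9) = 48.9 mV
E_K⁺ = (61.6/1)·log₁₀(2.87/154) = -106.5 mV
E_Cl⁻ = (61.6/-1)·log₁₀(116/13.9) = -56.8 mV
Vm = (Σ gᵢEᵢ)/(Σ gᵢ) = (0.47·48.9 + 20·-106.5 + 21·-56.8) / (0.47 + 20 + 21)
= -3299.82 / 41.47 = -79.57 mV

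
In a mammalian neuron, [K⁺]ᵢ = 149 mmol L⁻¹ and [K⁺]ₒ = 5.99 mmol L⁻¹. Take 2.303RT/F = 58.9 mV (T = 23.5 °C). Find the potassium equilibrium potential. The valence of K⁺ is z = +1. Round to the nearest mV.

E = (58.9/z) · log₁₀([K⁺]_out/[K⁺]_in) with z = +1.
= (58.9/1) · log₁₀(5.99/149) = 58.90 · log₁₀(0.0402)
= 58.90 · (-1.3958) = -82.21 mV

-82 mV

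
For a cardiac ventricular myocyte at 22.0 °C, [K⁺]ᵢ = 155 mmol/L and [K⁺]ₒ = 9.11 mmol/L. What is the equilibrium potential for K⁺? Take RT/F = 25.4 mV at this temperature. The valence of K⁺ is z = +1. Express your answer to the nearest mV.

E = (25.4/z) · ln([K⁺]_out/[K⁺]_in) with z = +1.
= (25.4/1) · ln(9.11/155) = 25.40 · ln(0.05877)
= 25.40 · (-2.8341) = -71.98 mV

-72 mV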